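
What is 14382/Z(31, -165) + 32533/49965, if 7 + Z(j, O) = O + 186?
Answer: 359526046/349755 ≈ 1027.9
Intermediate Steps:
Z(j, O) = 179 + O (Z(j, O) = -7 + (O + 186) = -7 + (186 + O) = 179 + O)
14382/Z(31, -165) + 32533/49965 = 14382/(179 - 165) + 32533/49965 = 14382/14 + 32533*(1/49965) = 14382*(1/14) + 32533/49965 = 7191/7 + 32533/49965 = 359526046/349755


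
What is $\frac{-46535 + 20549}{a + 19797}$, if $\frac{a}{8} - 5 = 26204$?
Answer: $- \frac{25986}{229469} \approx -0.11324$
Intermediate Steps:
$a = 209672$ ($a = 40 + 8 \cdot 26204 = 40 + 209632 = 209672$)
$\frac{-46535 + 20549}{a + 19797} = \frac{-46535 + 20549}{209672 + 19797} = - \frac{25986}{229469}$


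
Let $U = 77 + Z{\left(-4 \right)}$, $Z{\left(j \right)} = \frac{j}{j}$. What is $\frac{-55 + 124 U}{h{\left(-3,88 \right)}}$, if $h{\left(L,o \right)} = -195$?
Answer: $- \frac{9617}{195} \approx -49.318$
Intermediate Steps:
$Z{\left(j \right)} = 1$
$U = 78$ ($U = 77 + 1 = 78$)
$\frac{-55 + 124 U}{h{\left(-3,88 \right)}} = \frac{-55 + 124 \cdot 78}{-195} = \left(-55 + 9672\right) \left(- \frac{1}{195}\right) = 9617 \left(- \frac{1}{195}\right) = - \frac{9617}{195}$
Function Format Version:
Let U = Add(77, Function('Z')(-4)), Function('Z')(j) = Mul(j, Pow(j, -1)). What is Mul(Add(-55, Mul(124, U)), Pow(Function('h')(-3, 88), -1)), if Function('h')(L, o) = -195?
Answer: Rational(-9617, 195) ≈ -49.318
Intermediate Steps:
Function('Z')(j) = 1
U = 78 (U = Add(77, 1) = 78)
Mul(Add(-55, Mul(124, U)), Pow(Function('h')(-3, 88), -1)) = Mul(Add(-55, Mul(124, 78)), Pow(-195, -1)) = Mul(Add(-55, 9672), Rational(-1, 195)) = Mul(9617, Rational(-1, 195)) = Rational(-9617, 195)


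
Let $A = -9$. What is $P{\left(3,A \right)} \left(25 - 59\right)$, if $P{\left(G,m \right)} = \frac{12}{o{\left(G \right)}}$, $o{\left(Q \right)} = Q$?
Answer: $-136$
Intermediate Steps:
$P{\left(G,m \right)} = \frac{12}{G}$
$P{\left(3,A \right)} \left(25 - 59\right) = \frac{12}{3} \left(25 - 59\right) = 12 \cdot \frac{1}{3} \left(-34\right) = 4 \left(-34\right) = -136$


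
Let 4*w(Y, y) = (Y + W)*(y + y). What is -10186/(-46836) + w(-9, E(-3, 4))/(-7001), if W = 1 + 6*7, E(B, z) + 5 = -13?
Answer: 42822001/163949418 ≈ 0.26119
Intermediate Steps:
E(B, z) = -18 (E(B, z) = -5 - 13 = -18)
W = 43 (W = 1 + 42 = 43)
w(Y, y) = y*(43 + Y)/2 (w(Y, y) = ((Y + 43)*(y + y))/4 = ((43 + Y)*(2*y))/4 = (2*y*(43 + Y))/4 = y*(43 + Y)/2)
-10186/(-46836) + w(-9, E(-3, 4))/(-7001) = -10186/(-46836) + ((½)*(-18)*(43 - 9))/(-7001) = -10186*(-1/46836) + ((½)*(-18)*34)*(-1/7001) = 5093/23418 - 306*(-1/7001) = 5093/23418 + 306/7001 = 42822001/163949418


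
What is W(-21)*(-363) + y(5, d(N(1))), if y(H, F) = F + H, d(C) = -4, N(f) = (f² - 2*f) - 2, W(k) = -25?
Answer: 9076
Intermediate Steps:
N(f) = -2 + f² - 2*f
W(-21)*(-363) + y(5, d(N(1))) = -25*(-363) + (-4 + 5) = 9075 + 1 = 9076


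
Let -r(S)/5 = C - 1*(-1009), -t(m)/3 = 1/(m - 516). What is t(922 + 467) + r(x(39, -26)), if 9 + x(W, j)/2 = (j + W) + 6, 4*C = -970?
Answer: -2230517/582 ≈ -3832.5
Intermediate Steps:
C = -485/2 (C = (1/4)*(-970) = -485/2 ≈ -242.50)
x(W, j) = -6 + 2*W + 2*j (x(W, j) = -18 + 2*((j + W) + 6) = -18 + 2*((W + j) + 6) = -18 + 2*(6 + W + j) = -18 + (12 + 2*W + 2*j) = -6 + 2*W + 2*j)
t(m) = -3/(-516 + m) (t(m) = -3/(m - 516) = -3/(-516 + m))
r(S) = -7665/2 (r(S) = -5*(-485/2 - 1*(-1009)) = -5*(-485/2 + 1009) = -5*1533/2 = -7665/2)
t(922 + 467) + r(x(39, -26)) = -3/(-516 + (922 + 467)) - 7665/2 = -3/(-516 + 1389) - 7665/2 = -3/873 - 7665/2 = -3*1/873 - 7665/2 = -1/291 - 7665/2 = -2230517/582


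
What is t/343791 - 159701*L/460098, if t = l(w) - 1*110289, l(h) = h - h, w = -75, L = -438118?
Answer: 148483195208368/976404639 ≈ 1.5207e+5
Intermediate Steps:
l(h) = 0
t = -110289 (t = 0 - 1*110289 = 0 - 110289 = -110289)
t/343791 - 159701*L/460098 = -110289/343791 - 159701/(460098/(-438118)) = -110289*1/343791 - 159701/(460098*(-1/438118)) = -36763/114597 - 159701/(-230049/219059) = -36763/114597 - 159701*(-219059/230049) = -36763/114597 + 34983941359/230049 = 148483195208368/976404639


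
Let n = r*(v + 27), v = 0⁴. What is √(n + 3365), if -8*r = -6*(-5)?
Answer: √13055/2 ≈ 57.129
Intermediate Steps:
v = 0
r = -15/4 (r = -(-3)*(-5)/4 = -⅛*30 = -15/4 ≈ -3.7500)
n = -405/4 (n = -15*(0 + 27)/4 = -15/4*27 = -405/4 ≈ -101.25)
√(n + 3365) = √(-405/4 + 3365) = √(13055/4) = √13055/2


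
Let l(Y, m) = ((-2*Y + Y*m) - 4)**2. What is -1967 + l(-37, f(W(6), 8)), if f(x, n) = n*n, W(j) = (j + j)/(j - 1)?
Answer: 5278837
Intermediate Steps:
W(j) = 2*j/(-1 + j) (W(j) = (2*j)/(-1 + j) = 2*j/(-1 + j))
f(x, n) = n**2
l(Y, m) = (-4 - 2*Y + Y*m)**2
-1967 + l(-37, f(W(6), 8)) = -1967 + (4 + 2*(-37) - 1*(-37)*8**2)**2 = -1967 + (4 - 74 - 1*(-37)*64)**2 = -1967 + (4 - 74 + 2368)**2 = -1967 + 2298**2 = -1967 + 5280804 = 5278837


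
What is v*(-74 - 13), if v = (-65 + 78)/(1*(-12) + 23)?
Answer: -1131/11 ≈ -102.82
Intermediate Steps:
v = 13/11 (v = 13/(-12 + 23) = 13/11 ≈ 1.1818)
v*(-74 - 13) = 13*(-74 - 13)/11 = (13/11)*(-87) = -1131/11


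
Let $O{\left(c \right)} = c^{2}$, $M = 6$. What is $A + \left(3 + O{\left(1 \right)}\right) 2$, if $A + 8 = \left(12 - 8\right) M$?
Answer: $24$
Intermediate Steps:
$A = 16$ ($A = -8 + \left(12 - 8\right) 6 = -8 + 4 \cdot 6 = -8 + 24 = 16$)
$A + \left(3 + O{\left(1 \right)}\right) 2 = 16 + \left(3 + 1^{2}\right) 2 = 16 + \left(3 + 1\right) 2 = 16 + 4 \cdot 2 = 16 + 8 = 24$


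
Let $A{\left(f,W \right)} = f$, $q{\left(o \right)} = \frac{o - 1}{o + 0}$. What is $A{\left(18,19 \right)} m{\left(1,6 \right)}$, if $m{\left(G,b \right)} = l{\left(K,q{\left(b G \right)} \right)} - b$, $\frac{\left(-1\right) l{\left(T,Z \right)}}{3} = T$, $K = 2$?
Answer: $-216$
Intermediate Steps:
$q{\left(o \right)} = \frac{-1 + o}{o}$
$l{\left(T,Z \right)} = - 3 T$
$m{\left(G,b \right)} = -6 - b$ ($m{\left(G,b \right)} = \left(-3\right) 2 - b = -6 - b$)
$A{\left(18,19 \right)} m{\left(1,6 \right)} = 18 \left(-6 - 6\right) = 18 \left(-12\right) = -216$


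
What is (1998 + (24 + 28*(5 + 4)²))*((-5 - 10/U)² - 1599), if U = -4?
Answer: -13665795/2 ≈ -6.8329e+6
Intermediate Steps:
(1998 + (24 + 28*(5 + 4)²))*((-5 - 10/U)² - 1599) = (1998 + (24 + 28*(5 + 4)²))*((-5 - 10/(-4))² - 1599) = (1998 + (24 + 28*9²))*((-5 - 10*(-¼))² - 1599) = (1998 + (24 + 28*81))*((-5 + 5/2)² - 1599) = (1998 + (24 + 2268))*((-5/2)² - 1599) = (1998 + 2292)*(25/4 - 1599) = 4290*(-6371/4) = -13665795/2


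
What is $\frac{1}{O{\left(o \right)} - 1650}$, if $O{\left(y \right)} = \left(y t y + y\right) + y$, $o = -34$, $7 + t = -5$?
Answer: $- \frac{1}{15590} \approx -6.4144 \cdot 10^{-5}$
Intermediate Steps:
$t = -12$ ($t = -7 - 5 = -12$)
$O{\left(y \right)} = - 12 y^{2} + 2 y$ ($O{\left(y \right)} = \left(y \left(-12\right) y + y\right) + y = \left(- 12 y y + y\right) + y = \left(- 12 y^{2} + y\right) + y = \left(y - 12 y^{2}\right) + y = - 12 y^{2} + 2 y$)
$\frac{1}{O{\left(o \right)} - 1650} = \frac{1}{2 \left(-34\right) \left(1 - -204\right) - 1650} = \frac{1}{2 \left(-34\right) \left(1 + 204\right) - 1650} = \frac{1}{2 \left(-34\right) 205 - 1650} = \frac{1}{-13940 - 1650} = \frac{1}{-15590} = - \frac{1}{15590}$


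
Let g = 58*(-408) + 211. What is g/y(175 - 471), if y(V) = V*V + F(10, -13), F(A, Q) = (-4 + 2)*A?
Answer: -23453/87596 ≈ -0.26774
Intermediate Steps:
F(A, Q) = -2*A
y(V) = -20 + V**2 (y(V) = V*V - 2*10 = V**2 - 20 = -20 + V**2)
g = -23453 (g = -23664 + 211 = -23453)
g/y(175 - 471) = -23453/(-20 + (175 - 471)**2) = -23453/(-20 + (-296)**2) = -23453/(-20 + 87616) = -23453/87596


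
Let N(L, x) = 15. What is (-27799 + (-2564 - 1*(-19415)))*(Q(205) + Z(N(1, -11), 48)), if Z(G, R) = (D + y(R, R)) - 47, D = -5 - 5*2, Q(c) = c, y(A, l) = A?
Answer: -2091068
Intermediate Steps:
D = -15 (D = -5 - 10 = -15)
Z(G, R) = -62 + R (Z(G, R) = (-15 + R) - 47 = -62 + R)
(-27799 + (-2564 - 1*(-19415)))*(Q(205) + Z(N(1, -11), 48)) = (-27799 + (-2564 - 1*(-19415)))*(205 + (-62 + 48)) = (-27799 + (-2564 + 19415))*(205 - 14) = (-27799 + 16851)*191 = -10948*191 = -2091068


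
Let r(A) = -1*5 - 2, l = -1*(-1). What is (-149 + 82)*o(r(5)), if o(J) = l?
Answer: -67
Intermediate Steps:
l = 1
r(A) = -7 (r(A) = -5 - 2 = -7)
o(J) = 1
(-149 + 82)*o(r(5)) = (-149 + 82)*1 = -67*1 = -67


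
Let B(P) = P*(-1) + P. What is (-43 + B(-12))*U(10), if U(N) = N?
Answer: -430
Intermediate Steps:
B(P) = 0 (B(P) = -P + P = 0)
(-43 + B(-12))*U(10) = (-43 + 0)*10 = -43*10 = -430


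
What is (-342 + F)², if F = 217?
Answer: 15625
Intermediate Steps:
(-342 + F)² = (-342 + 217)² = (-125)² = 15625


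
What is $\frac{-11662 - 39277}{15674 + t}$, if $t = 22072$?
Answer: $- \frac{50939}{37746} \approx -1.3495$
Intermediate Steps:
$\frac{-11662 - 39277}{15674 + t} = \frac{-11662 - 39277}{15674 + 22072} = - \frac{50939}{37746}$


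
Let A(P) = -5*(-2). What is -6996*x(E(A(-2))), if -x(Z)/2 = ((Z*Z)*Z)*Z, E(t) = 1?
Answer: 13992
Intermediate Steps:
A(P) = 10
x(Z) = -2*Z⁴ (x(Z) = -2*(Z*Z)*Z*Z = -2*Z²*Z*Z = -2*Z³*Z = -2*Z⁴)
-6996*x(E(A(-2))) = -(-13992)*1⁴ = -(-13992) = -6996*(-2) = 13992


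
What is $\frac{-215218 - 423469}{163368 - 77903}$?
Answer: $- \frac{638687}{85465} \approx -7.4731$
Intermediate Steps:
$\frac{-215218 - 423469}{163368 - 77903} = - \frac{638687}{85465}$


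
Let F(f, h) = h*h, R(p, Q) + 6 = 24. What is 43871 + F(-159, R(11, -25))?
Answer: 44195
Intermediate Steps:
R(p, Q) = 18 (R(p, Q) = -6 + 24 = 18)
F(f, h) = h²
43871 + F(-159, R(11, -25)) = 43871 + 18² = 43871 + 324 = 44195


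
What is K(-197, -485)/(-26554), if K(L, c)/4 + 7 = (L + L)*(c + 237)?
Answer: -195410/13277 ≈ -14.718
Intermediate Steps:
K(L, c) = -28 + 8*L*(237 + c) (K(L, c) = -28 + 4*((L + L)*(c + 237)) = -28 + 4*((2*L)*(237 + c)) = -28 + 4*(2*L*(237 + c)) = -28 + 8*L*(237 + c))
K(-197, -485)/(-26554) = (-28 + 1896*(-197) + 8*(-197)*(-485))/(-26554) = (-28 - 373512 + 764360)*(-1/26554) = 390820*(-1/26554) = -195410/13277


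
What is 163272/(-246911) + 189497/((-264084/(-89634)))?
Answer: 698972097731405/10867540754 ≈ 64317.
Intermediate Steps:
163272/(-246911) + 189497/((-264084/(-89634))) = 163272*(-1/246911) + 189497/((-264084*(-1/89634))) = -163272/246911 + 189497/(44014/14939) = -163272/246911 + 189497*(14939/44014) = -163272/246911 + 2830895683/44014 = 698972097731405/10867540754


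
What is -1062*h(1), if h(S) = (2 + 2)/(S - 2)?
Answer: 4248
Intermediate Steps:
h(S) = 4/(-2 + S)
-1062*h(1) = -4248/(-2 + 1) = -4248/(-1) = -4248*(-1) = -1062*(-4) = 4248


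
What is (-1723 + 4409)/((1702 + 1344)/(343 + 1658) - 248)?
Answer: -2687343/246601 ≈ -10.898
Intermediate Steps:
(-1723 + 4409)/((1702 + 1344)/(343 + 1658) - 248) = 2686/(3046/2001 - 248) = 2686/(-493202/2001) = 2686*(-2001/493202) = -2687343/246601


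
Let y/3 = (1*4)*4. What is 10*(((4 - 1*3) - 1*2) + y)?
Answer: 470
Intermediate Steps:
y = 48 (y = 3*((1*4)*4) = 3*(4*4) = 3*16 = 48)
10*(((4 - 1*3) - 1*2) + y) = 10*(((4 - 1*3) - 1*2) + 48) = 10*(((4 - 3) - 2) + 48) = 10*((1 - 2) + 48) = 10*(-1 + 48) = 10*47 = 470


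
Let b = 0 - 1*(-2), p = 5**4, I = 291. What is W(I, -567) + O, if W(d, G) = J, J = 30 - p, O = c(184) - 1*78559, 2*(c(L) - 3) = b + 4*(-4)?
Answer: -79158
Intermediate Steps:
p = 625
b = 2 (b = 0 + 2 = 2)
c(L) = -4 (c(L) = 3 + (2 + 4*(-4))/2 = 3 + (2 - 16)/2 = 3 + (1/2)*(-14) = 3 - 7 = -4)
O = -78563 (O = -4 - 1*78559 = -4 - 78559 = -78563)
J = -595 (J = 30 - 1*625 = 30 - 625 = -595)
W(d, G) = -595
W(I, -567) + O = -595 - 78563 = -79158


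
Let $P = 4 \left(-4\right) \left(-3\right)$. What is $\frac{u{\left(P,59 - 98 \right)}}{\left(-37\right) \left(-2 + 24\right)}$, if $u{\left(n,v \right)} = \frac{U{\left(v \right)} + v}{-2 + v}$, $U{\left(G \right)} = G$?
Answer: $- \frac{39}{16687} \approx -0.0023372$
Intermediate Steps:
$P = 48$ ($P = \left(-16\right) \left(-3\right) = 48$)
$u{\left(n,v \right)} = \frac{2 v}{-2 + v}$ ($u{\left(n,v \right)} = \frac{v + v}{-2 + v} = \frac{2 v}{-2 + v}$)
$\frac{u{\left(P,59 - 98 \right)}}{\left(-37\right) \left(-2 + 24\right)} = \frac{2 \left(59 - 98\right) \frac{1}{-2 + \left(59 - 98\right)}}{\left(-37\right) \left(-2 + 24\right)} = \frac{2 \left(59 - 98\right) \frac{1}{-2 + \left(59 - 98\right)}}{\left(-37\right) 22} = \frac{2 \left(-39\right) \frac{1}{-2 - 39}}{-814} = 2 \left(-39\right) \frac{1}{-41} \left(- \frac{1}{814}\right) = 2 \left(-39\right) \left(- \frac{1}{41}\right) \left(- \frac{1}{814}\right) = \frac{78}{41} \left(- \frac{1}{814}\right) = - \frac{39}{16687}$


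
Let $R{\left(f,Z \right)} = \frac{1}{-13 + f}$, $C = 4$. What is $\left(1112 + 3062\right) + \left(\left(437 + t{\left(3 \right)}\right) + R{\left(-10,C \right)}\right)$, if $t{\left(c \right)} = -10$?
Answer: $\frac{105822}{23} \approx 4601.0$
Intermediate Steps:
$\left(1112 + 3062\right) + \left(\left(437 + t{\left(3 \right)}\right) + R{\left(-10,C \right)}\right) = \left(1112 + 3062\right) + \left(\left(437 - 10\right) + \frac{1}{-13 - 10}\right) = 4174 + \left(427 + \frac{1}{-23}\right) = 4174 + \left(427 - \frac{1}{23}\right) = 4174 + \frac{9820}{23} = \frac{105822}{23}$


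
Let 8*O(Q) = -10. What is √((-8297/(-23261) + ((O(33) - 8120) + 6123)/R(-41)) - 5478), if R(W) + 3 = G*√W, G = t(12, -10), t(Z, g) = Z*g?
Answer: √69783*√((1343060359 + 61159421280*I*√41)/(-1 - 40*I*√41))/139566 ≈ 0.017569 - 74.011*I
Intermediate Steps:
O(Q) = -5/4 (O(Q) = (⅛)*(-10) = -5/4)
G = -120 (G = 12*(-10) = -120)
R(W) = -3 - 120*√W
√((-8297/(-23261) + ((O(33) - 8120) + 6123)/R(-41)) - 5478) = √((-8297/(-23261) + ((-5/4 - 8120) + 6123)/(-3 - 120*I*√41)) - 5478) = √((-8297*(-1/23261) + (-32485/4 + 6123)/(-3 - 120*I*√41)) - 5478) = √((8297/23261 - 7993/(4*(-3 - 120*I*√41))) - 5478) = √(-127415461/23261 - 7993/(4*(-3 - 120*I*√41)))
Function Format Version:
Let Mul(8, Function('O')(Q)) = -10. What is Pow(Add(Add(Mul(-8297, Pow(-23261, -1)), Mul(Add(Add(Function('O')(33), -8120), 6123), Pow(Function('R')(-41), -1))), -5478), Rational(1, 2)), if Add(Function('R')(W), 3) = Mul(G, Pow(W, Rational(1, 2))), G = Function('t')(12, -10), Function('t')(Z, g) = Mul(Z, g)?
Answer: Mul(Rational(1, 139566), Pow(69783, Rational(1, 2)), Pow(Mul(Pow(Add(-1, Mul(-40, I, Pow(41, Rational(1, 2)))), -1), Add(1343060359, Mul(61159421280, I, Pow(41, Rational(1, 2))))), Rational(1, 2))) ≈ Add(0.017569, Mul(-74.011, I))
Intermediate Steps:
Function('O')(Q) = Rational(-5, 4) (Function('O')(Q) = Mul(Rational(1, 8), -10) = Rational(-5, 4))
G = -120 (G = Mul(12, -10) = -120)
Function('R')(W) = Add(-3, Mul(-120, Pow(W, Rational(1, 2))))
Pow(Add(Add(Mul(-8297, Pow(-23261, -1)), Mul(Add(Add(Function('O')(33), -8120), 6123), Pow(Function('R')(-41), -1))), -5478), Rational(1, 2)) = Pow(Add(Add(Mul(-8297, Pow(-23261, -1)), Mul(Add(Add(Rational(-5, 4), -8120), 6123), Pow(Add(-3, Mul(-120, Pow(-41, Rational(1, 2)))), -1))), -5478), Rational(1, 2)) = Pow(Add(Add(Mul(-8297, Rational(-1, 23261)), Mul(Add(Rational(-32485, 4), 6123), Pow(Add(-3, Mul(-120, Mul(I, Pow(41, Rational(1, 2))))), -1))), -5478), Rational(1, 2)) = Pow(Add(Add(Rational(8297, 23261), Mul(Rational(-7993, 4), Pow(Add(-3, Mul(-120, I, Pow(41, Rational(1, 2)))), -1))), -5478), Rational(1, 2)) = Pow(Add(Rational(-127415461, 23261), Mul(Rational(-7993, 4), Pow(Add(-3, Mul(-120, I, Pow(41, Rational(1, 2)))), -1))), Rational(1, 2))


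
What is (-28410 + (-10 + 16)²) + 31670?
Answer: 3296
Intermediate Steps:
(-28410 + (-10 + 16)²) + 31670 = (-28410 + 6²) + 31670 = (-28410 + 36) + 31670 = -28374 + 31670 = 3296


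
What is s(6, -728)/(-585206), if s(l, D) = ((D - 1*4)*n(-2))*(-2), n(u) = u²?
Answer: -2928/292603 ≈ -0.010007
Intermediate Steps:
s(l, D) = 32 - 8*D (s(l, D) = ((D - 1*4)*(-2)²)*(-2) = ((D - 4)*4)*(-2) = ((-4 + D)*4)*(-2) = (-16 + 4*D)*(-2) = 32 - 8*D)
s(6, -728)/(-585206) = (32 - 8*(-728))/(-585206) = (32 + 5824)*(-1/585206) = 5856*(-1/585206) = -2928/292603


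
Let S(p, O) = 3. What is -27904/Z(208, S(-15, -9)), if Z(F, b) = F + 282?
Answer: -13952/245 ≈ -56.947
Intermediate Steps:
Z(F, b) = 282 + F
-27904/Z(208, S(-15, -9)) = -27904/(282 + 208) = -27904/490 = -27904*1/490 = -13952/245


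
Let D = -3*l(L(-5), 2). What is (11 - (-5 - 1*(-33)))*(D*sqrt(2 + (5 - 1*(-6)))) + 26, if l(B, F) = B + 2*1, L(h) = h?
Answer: 26 - 153*sqrt(13) ≈ -525.65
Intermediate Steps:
l(B, F) = 2 + B (l(B, F) = B + 2 = 2 + B)
D = 9 (D = -3*(2 - 5) = -3*(-3) = 9)
(11 - (-5 - 1*(-33)))*(D*sqrt(2 + (5 - 1*(-6)))) + 26 = (11 - (-5 - 1*(-33)))*(9*sqrt(2 + (5 - 1*(-6)))) + 26 = (11 - (-5 + 33))*(9*sqrt(2 + (5 + 6))) + 26 = (11 - 1*28)*(9*sqrt(2 + 11)) + 26 = (11 - 28)*(9*sqrt(13)) + 26 = -153*sqrt(13) + 26 = 26 - 153*sqrt(13)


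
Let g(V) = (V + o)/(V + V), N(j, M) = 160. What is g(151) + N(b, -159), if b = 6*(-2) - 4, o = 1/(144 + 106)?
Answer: 12117751/75500 ≈ 160.50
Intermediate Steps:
o = 1/250 ≈ 0.0040000
b = -16 (b = -12 - 4 = -16)
g(V) = (1/250 + V)/(2*V) (g(V) = (V + 1/250)/(V + V) = (1/250 + V)/((2*V)) = (1/250 + V)*(1/(2*V)) = (1/250 + V)/(2*V))
g(151) + N(b, -159) = (1/500)*(1 + 250*151)/151 + 160 = (1/500)*(1/151)*(1 + 37750) + 160 = (1/500)*(1/151)*37751 + 160 = 37751/75500 + 160 = 12117751/75500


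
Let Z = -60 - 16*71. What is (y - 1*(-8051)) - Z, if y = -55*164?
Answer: 227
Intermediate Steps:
Z = -1196 (Z = -60 - 1136 = -1196)
y = -9020
(y - 1*(-8051)) - Z = (-9020 - 1*(-8051)) - 1*(-1196) = (-9020 + 8051) + 1196 = -969 + 1196 = 227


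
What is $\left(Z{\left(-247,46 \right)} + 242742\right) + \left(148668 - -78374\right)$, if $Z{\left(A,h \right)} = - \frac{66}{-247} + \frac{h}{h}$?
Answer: $\frac{116036961}{247} \approx 4.6979 \cdot 10^{5}$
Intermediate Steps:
$Z{\left(A,h \right)} = \frac{313}{247}$ ($Z{\left(A,h \right)} = \left(-66\right) \left(- \frac{1}{247}\right) + 1 = \frac{66}{247} + 1 = \frac{313}{247}$)
$\left(Z{\left(-247,46 \right)} + 242742\right) + \left(148668 - -78374\right) = \left(\frac{313}{247} + 242742\right) + \left(148668 - -78374\right) = \frac{59957587}{247} + \left(148668 + 78374\right) = \frac{59957587}{247} + 227042 = \frac{116036961}{247}$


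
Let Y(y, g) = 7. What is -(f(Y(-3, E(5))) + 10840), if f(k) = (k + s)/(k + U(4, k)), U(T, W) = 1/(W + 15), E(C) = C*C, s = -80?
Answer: -1678594/155 ≈ -10830.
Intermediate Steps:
E(C) = C²
U(T, W) = 1/(15 + W)
f(k) = (-80 + k)/(k + 1/(15 + k)) (f(k) = (k - 80)/(k + 1/(15 + k)) = (-80 + k)/(k + 1/(15 + k)))
-(f(Y(-3, E(5))) + 10840) = -((-80 + 7)*(15 + 7)/(1 + 7*(15 + 7)) + 10840) = -(-73*22/(1 + 7*22) + 10840) = -(-73*22/(1 + 154) + 10840) = -(-73*22/155 + 10840) = -((1/155)*(-73)*22 + 10840) = -(-1606/155 + 10840) = -1*1678594/155 = -1678594/155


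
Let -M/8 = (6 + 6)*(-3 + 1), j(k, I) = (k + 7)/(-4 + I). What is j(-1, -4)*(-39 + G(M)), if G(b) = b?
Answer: -459/4 ≈ -114.75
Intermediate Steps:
j(k, I) = (7 + k)/(-4 + I)
M = 192 (M = -8*(6 + 6)*(-3 + 1) = -96*(-2) = -8*(-24) = 192)
j(-1, -4)*(-39 + G(M)) = ((7 - 1)/(-4 - 4))*(-39 + 192) = (6/(-8))*153 = -⅛*6*153 = -¾*153 = -459/4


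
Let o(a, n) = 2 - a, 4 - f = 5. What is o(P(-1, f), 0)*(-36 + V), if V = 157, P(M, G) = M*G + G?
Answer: 242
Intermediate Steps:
f = -1 (f = 4 - 1*5 = 4 - 5 = -1)
P(M, G) = G + G*M (P(M, G) = G*M + G = G + G*M)
o(P(-1, f), 0)*(-36 + V) = (2 - (-1)*(1 - 1))*(-36 + 157) = (2 - (-1)*0)*121 = (2 - 1*0)*121 = (2 + 0)*121 = 2*121 = 242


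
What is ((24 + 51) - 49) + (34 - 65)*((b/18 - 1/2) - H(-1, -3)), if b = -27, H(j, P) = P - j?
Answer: 26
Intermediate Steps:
((24 + 51) - 49) + (34 - 65)*((b/18 - 1/2) - H(-1, -3)) = ((24 + 51) - 49) + (34 - 65)*((-27/18 - 1/2) - (-3 - 1*(-1))) = (75 - 49) - 31*((-27*1/18 - 1*1/2) - (-3 + 1)) = 26 - 31*((-3/2 - 1/2) - 1*(-2)) = 26 - 31*(-2 + 2) = 26 - 31*0 = 26 + 0 = 26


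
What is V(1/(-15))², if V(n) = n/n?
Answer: 1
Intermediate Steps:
V(n) = 1
V(1/(-15))² = 1² = 1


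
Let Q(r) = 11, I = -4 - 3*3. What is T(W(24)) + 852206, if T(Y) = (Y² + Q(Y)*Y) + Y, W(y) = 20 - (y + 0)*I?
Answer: 966414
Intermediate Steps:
I = -13 (I = -4 - 9 = -13)
W(y) = 20 + 13*y (W(y) = 20 - (y + 0)*(-13) = 20 - y*(-13) = 20 - (-13)*y = 20 + 13*y)
T(Y) = Y² + 12*Y (T(Y) = (Y² + 11*Y) + Y = Y² + 12*Y)
T(W(24)) + 852206 = (20 + 13*24)*(12 + (20 + 13*24)) + 852206 = (20 + 312)*(12 + (20 + 312)) + 852206 = 332*(12 + 332) + 852206 = 332*344 + 852206 = 114208 + 852206 = 966414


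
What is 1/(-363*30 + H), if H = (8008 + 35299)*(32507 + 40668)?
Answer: 1/3168978835 ≈ 3.1556e-10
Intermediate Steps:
H = 3168989725 (H = 43307*73175 = 3168989725)
1/(-363*30 + H) = 1/(-363*30 + 3168989725) = 1/(-10890 + 3168989725) = 1/3168978835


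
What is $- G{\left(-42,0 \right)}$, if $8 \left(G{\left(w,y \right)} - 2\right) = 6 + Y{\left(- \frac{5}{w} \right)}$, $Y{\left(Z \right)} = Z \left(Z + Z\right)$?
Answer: $- \frac{19429}{7056} \approx -2.7535$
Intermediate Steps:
$Y{\left(Z \right)} = 2 Z^{2}$ ($Y{\left(Z \right)} = Z 2 Z = 2 Z^{2}$)
$G{\left(w,y \right)} = \frac{11}{4} + \frac{25}{4 w^{2}}$ ($G{\left(w,y \right)} = 2 + \frac{6 + 2 \left(- \frac{5}{w}\right)^{2}}{8} = 2 + \frac{6 + 2 \frac{25}{w^{2}}}{8} = 2 + \frac{6 + \frac{50}{w^{2}}}{8} = 2 + \left(\frac{3}{4} + \frac{25}{4 w^{2}}\right) = \frac{11}{4} + \frac{25}{4 w^{2}}$)
$- G{\left(-42,0 \right)} = - (\frac{11}{4} + \frac{25}{4 \cdot 1764}) = - (\frac{11}{4} + \frac{25}{4} \cdot \frac{1}{1764}) = - (\frac{11}{4} + \frac{25}{7056}) = \left(-1\right) \frac{19429}{7056} = - \frac{19429}{7056}$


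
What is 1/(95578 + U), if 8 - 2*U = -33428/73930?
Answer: 36965/3533196987 ≈ 1.0462e-5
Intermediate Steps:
U = 156217/36965 (U = 4 - (-16714)/73930 = 4 - ½*(-16714/36965) = 4 + 8357/36965 = 156217/36965 ≈ 4.2261)
1/(95578 + U) = 1/(95578 + 156217/36965) = 1/(3533196987/36965) = 36965/3533196987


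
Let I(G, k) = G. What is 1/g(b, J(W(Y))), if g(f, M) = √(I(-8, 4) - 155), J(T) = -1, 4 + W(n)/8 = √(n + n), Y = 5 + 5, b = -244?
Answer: -I*√163/163 ≈ -0.078326*I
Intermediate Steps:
Y = 10
W(n) = -32 + 8*√2*√n (W(n) = -32 + 8*√(n + n) = -32 + 8*√(2*n) = -32 + 8*(√2*√n) = -32 + 8*√2*√n)
g(f, M) = I*√163 (g(f, M) = √(-8 - 155) = √(-163) = I*√163)
1/g(b, J(W(Y))) = 1/(I*√163) = -I*√163/163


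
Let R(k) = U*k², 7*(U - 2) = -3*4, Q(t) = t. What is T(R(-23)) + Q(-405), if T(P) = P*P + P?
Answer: 1106925/49 ≈ 22590.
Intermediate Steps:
U = 2/7 (U = 2 + (-3*4)/7 = 2 + (⅐)*(-12) = 2 - 12/7 = 2/7 ≈ 0.28571)
R(k) = 2*k²/7
T(P) = P + P² (T(P) = P² + P = P + P²)
T(R(-23)) + Q(-405) = ((2/7)*(-23)²)*(1 + (2/7)*(-23)²) - 405 = ((2/7)*529)*(1 + (2/7)*529) - 405 = 1058*(1 + 1058/7)/7 - 405 = (1058/7)*(1065/7) - 405 = 1126770/49 - 405 = 1106925/49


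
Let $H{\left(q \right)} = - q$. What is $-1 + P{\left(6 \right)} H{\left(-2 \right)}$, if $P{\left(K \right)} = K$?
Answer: $11$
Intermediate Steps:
$-1 + P{\left(6 \right)} H{\left(-2 \right)} = -1 + 6 \left(\left(-1\right) \left(-2\right)\right) = -1 + 6 \cdot 2 = -1 + 12 = 11$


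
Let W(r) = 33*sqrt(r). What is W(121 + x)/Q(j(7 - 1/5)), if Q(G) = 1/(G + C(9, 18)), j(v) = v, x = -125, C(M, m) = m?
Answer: 8184*I/5 ≈ 1636.8*I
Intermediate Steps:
Q(G) = 1/(18 + G) (Q(G) = 1/(G + 18) = 1/(18 + G))
W(121 + x)/Q(j(7 - 1/5)) = (33*sqrt(121 - 125))/(1/(18 + (7 - 1/5))) = (33*sqrt(-4))/(1/(18 + (7 - 1*1/5))) = (33*(2*I))/(1/(18 + (7 - 1/5))) = (66*I)/(1/(18 + 34/5)) = (66*I)/(1/(124/5)) = (66*I)/(5/124) = (66*I)*(124/5) = 8184*I/5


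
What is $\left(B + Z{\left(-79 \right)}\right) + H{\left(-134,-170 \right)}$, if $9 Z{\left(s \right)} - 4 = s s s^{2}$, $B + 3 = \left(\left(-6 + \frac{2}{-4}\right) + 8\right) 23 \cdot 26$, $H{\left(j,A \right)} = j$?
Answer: $\frac{38956925}{9} \approx 4.3285 \cdot 10^{6}$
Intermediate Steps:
$B = 894$ ($B = -3 + \left(\left(-6 + \frac{2}{-4}\right) + 8\right) 23 \cdot 26 = -3 + \left(\left(-6 + 2 \left(- \frac{1}{4}\right)\right) + 8\right) 23 \cdot 26 = -3 + \left(\left(-6 - \frac{1}{2}\right) + 8\right) 23 \cdot 26 = -3 + \left(- \frac{13}{2} + 8\right) 23 \cdot 26 = -3 + \frac{3}{2} \cdot 23 \cdot 26 = -3 + \frac{69}{2} \cdot 26 = -3 + 897 = 894$)
$Z{\left(s \right)} = \frac{4}{9} + \frac{s^{4}}{9}$ ($Z{\left(s \right)} = \frac{4}{9} + \frac{s s s^{2}}{9} = \frac{4}{9} + \frac{s^{2} s^{2}}{9} = \frac{4}{9} + \frac{s^{4}}{9}$)
$\left(B + Z{\left(-79 \right)}\right) + H{\left(-134,-170 \right)} = \left(894 + \left(\frac{4}{9} + \frac{\left(-79\right)^{4}}{9}\right)\right) - 134 = \left(894 + \left(\frac{4}{9} + \frac{1}{9} \cdot 38950081\right)\right) - 134 = \left(894 + \left(\frac{4}{9} + \frac{38950081}{9}\right)\right) - 134 = \left(894 + \frac{38950085}{9}\right) - 134 = \frac{38958131}{9} - 134 = \frac{38956925}{9}$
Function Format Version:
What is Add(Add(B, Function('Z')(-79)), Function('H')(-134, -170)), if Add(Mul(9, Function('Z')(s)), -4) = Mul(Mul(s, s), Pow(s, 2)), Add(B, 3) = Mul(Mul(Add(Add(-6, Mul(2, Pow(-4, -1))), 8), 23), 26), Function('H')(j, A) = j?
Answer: Rational(38956925, 9) ≈ 4.3285e+6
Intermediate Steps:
B = 894 (B = Add(-3, Mul(Mul(Add(Add(-6, Mul(2, Pow(-4, -1))), 8), 23), 26)) = Add(-3, Mul(Mul(Add(Add(-6, Mul(2, Rational(-1, 4))), 8), 23), 26)) = Add(-3, Mul(Mul(Add(Add(-6, Rational(-1, 2)), 8), 23), 26)) = Add(-3, Mul(Mul(Add(Rational(-13, 2), 8), 23), 26)) = Add(-3, Mul(Mul(Rational(3, 2), 23), 26)) = Add(-3, Mul(Rational(69, 2), 26)) = Add(-3, 897) = 894)
Function('Z')(s) = Add(Rational(4, 9), Mul(Rational(1, 9), Pow(s, 4))) (Function('Z')(s) = Add(Rational(4, 9), Mul(Rational(1, 9), Mul(Mul(s, s), Pow(s, 2)))) = Add(Rational(4, 9), Mul(Rational(1, 9), Mul(Pow(s, 2), Pow(s, 2)))) = Add(Rational(4, 9), Mul(Rational(1, 9), Pow(s, 4))))
Add(Add(B, Function('Z')(-79)), Function('H')(-134, -170)) = Add(Add(894, Add(Rational(4, 9), Mul(Rational(1, 9), Pow(-79, 4)))), -134) = Add(Add(894, Add(Rational(4, 9), Mul(Rational(1, 9), 38950081))), -134) = Add(Add(894, Add(Rational(4, 9), Rational(38950081, 9))), -134) = Add(Add(894, Rational(38950085, 9)), -134) = Add(Rational(38958131, 9), -134) = Rational(38956925, 9)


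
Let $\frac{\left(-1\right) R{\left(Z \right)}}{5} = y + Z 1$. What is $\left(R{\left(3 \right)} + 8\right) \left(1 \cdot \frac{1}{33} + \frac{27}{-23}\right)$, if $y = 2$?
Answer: $\frac{14756}{759} \approx 19.441$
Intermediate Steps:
$R{\left(Z \right)} = -10 - 5 Z$ ($R{\left(Z \right)} = - 5 \left(2 + Z 1\right) = - 5 \left(2 + Z\right) = -10 - 5 Z$)
$\left(R{\left(3 \right)} + 8\right) \left(1 \cdot \frac{1}{33} + \frac{27}{-23}\right) = \left(\left(-10 - 15\right) + 8\right) \left(1 \cdot \frac{1}{33} + \frac{27}{-23}\right) = \left(\left(-10 - 15\right) + 8\right) \left(1 \cdot \frac{1}{33} + 27 \left(- \frac{1}{23}\right)\right) = \left(-25 + 8\right) \left(\frac{1}{33} - \frac{27}{23}\right) = \left(-17\right) \left(- \frac{868}{759}\right) = \frac{14756}{759}$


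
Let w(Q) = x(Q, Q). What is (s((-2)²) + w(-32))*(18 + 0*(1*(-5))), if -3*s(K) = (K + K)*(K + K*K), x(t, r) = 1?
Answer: -942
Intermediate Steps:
w(Q) = 1
s(K) = -2*K*(K + K²)/3 (s(K) = -(K + K)*(K + K*K)/3 = -2*K*(K + K²)/3)
(s((-2)²) + w(-32))*(18 + 0*(1*(-5))) = (2*((-2)²)²*(-1 - 1*(-2)²)/3 + 1)*(18 + 0*(1*(-5))) = ((⅔)*4²*(-1 - 1*4) + 1)*(18 + 0*(-5)) = ((⅔)*16*(-1 - 4) + 1)*(18 + 0) = ((⅔)*16*(-5) + 1)*18 = (-160/3 + 1)*18 = -157/3*18 = -942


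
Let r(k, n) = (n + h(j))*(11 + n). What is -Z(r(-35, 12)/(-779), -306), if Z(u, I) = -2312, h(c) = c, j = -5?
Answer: 2312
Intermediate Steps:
r(k, n) = (-5 + n)*(11 + n) (r(k, n) = (n - 5)*(11 + n) = (-5 + n)*(11 + n))
-Z(r(-35, 12)/(-779), -306) = -1*(-2312) = 2312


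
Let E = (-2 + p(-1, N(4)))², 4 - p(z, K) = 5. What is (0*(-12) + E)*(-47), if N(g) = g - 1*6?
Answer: -423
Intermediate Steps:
N(g) = -6 + g (N(g) = g - 6 = -6 + g)
p(z, K) = -1 (p(z, K) = 4 - 1*5 = 4 - 5 = -1)
E = 9 (E = (-2 - 1)² = (-3)² = 9)
(0*(-12) + E)*(-47) = (0*(-12) + 9)*(-47) = (0 + 9)*(-47) = 9*(-47) = -423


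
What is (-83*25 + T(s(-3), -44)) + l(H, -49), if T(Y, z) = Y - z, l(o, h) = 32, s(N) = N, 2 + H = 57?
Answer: -2002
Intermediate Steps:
H = 55 (H = -2 + 57 = 55)
(-83*25 + T(s(-3), -44)) + l(H, -49) = (-83*25 + (-3 - 1*(-44))) + 32 = (-2075 + (-3 + 44)) + 32 = (-2075 + 41) + 32 = -2034 + 32 = -2002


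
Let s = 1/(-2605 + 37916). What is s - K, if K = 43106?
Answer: -1522115965/35311 ≈ -43106.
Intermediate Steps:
s = 1/35311 ≈ 2.8320e-5
s - K = 1/35311 - 1*43106 = 1/35311 - 43106 = -1522115965/35311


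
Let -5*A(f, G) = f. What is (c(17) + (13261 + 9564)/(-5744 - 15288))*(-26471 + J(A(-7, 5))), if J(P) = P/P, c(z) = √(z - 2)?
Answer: 27462625/956 - 26470*√15 ≈ -73791.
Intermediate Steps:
A(f, G) = -f/5
c(z) = √(-2 + z)
J(P) = 1
(c(17) + (13261 + 9564)/(-5744 - 15288))*(-26471 + J(A(-7, 5))) = (√(-2 + 17) + (13261 + 9564)/(-5744 - 15288))*(-26471 + 1) = (√15 + 22825/(-21032))*(-26470) = (√15 + 22825*(-1/21032))*(-26470) = (√15 - 2075/1912)*(-26470) = (-2075/1912 + √15)*(-26470) = 27462625/956 - 26470*√15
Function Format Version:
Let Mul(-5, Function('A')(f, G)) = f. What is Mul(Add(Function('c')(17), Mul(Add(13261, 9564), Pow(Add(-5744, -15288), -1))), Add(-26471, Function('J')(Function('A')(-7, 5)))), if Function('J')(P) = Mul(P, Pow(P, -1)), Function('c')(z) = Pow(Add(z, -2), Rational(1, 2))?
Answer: Add(Rational(27462625, 956), Mul(-26470, Pow(15, Rational(1, 2)))) ≈ -73791.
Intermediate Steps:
Function('A')(f, G) = Mul(Rational(-1, 5), f)
Function('c')(z) = Pow(Add(-2, z), Rational(1, 2))
Function('J')(P) = 1
Mul(Add(Function('c')(17), Mul(Add(13261, 9564), Pow(Add(-5744, -15288), -1))), Add(-26471, Function('J')(Function('A')(-7, 5)))) = Mul(Add(Pow(Add(-2, 17), Rational(1, 2)), Mul(Add(13261, 9564), Pow(Add(-5744, -15288), -1))), Add(-26471, 1)) = Mul(Add(Pow(15, Rational(1, 2)), Mul(22825, Pow(-21032, -1))), -26470) = Mul(Add(Pow(15, Rational(1, 2)), Mul(22825, Rational(-1, 21032))), -26470) = Mul(Add(Pow(15, Rational(1, 2)), Rational(-2075, 1912)), -26470) = Mul(Add(Rational(-2075, 1912), Pow(15, Rational(1, 2))), -26470) = Add(Rational(27462625, 956), Mul(-26470, Pow(15, Rational(1, 2))))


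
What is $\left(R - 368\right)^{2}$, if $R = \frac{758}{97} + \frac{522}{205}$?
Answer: $\frac{50575651062336}{395413225} \approx 1.2791 \cdot 10^{5}$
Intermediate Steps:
$R = \frac{206024}{19885}$ ($R = 758 \cdot \frac{1}{97} + 522 \cdot \frac{1}{205} = \frac{758}{97} + \frac{522}{205} = \frac{206024}{19885} \approx 10.361$)
$\left(R - 368\right)^{2} = \left(\frac{206024}{19885} - 368\right)^{2} = \left(- \frac{7111656}{19885}\right)^{2} = \frac{50575651062336}{395413225}$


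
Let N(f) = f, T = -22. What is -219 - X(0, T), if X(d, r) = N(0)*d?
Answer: -219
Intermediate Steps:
X(d, r) = 0 (X(d, r) = 0*d = 0)
-219 - X(0, T) = -219 - 1*0 = -219 + 0 = -219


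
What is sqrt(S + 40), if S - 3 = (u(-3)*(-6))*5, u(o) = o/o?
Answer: sqrt(13) ≈ 3.6056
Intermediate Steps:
u(o) = 1
S = -27 (S = 3 + (1*(-6))*5 = 3 - 6*5 = 3 - 30 = -27)
sqrt(S + 40) = sqrt(-27 + 40) = sqrt(13)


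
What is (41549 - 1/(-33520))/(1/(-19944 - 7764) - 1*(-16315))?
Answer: 9647388625887/3788229439220 ≈ 2.5467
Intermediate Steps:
(41549 - 1/(-33520))/(1/(-19944 - 7764) - 1*(-16315)) = (41549 - 1*(-1/33520))/(1/(-27708) + 16315) = (41549 + 1/33520)/(-1/27708 + 16315) = 1392722481/(33520*(452056019/27708)) = (1392722481/33520)*(27708/452056019) = 9647388625887/3788229439220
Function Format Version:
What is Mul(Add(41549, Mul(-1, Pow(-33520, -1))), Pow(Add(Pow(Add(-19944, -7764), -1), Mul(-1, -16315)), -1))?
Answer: Rational(9647388625887, 3788229439220) ≈ 2.5467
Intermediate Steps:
Mul(Add(41549, Mul(-1, Pow(-33520, -1))), Pow(Add(Pow(Add(-19944, -7764), -1), Mul(-1, -16315)), -1)) = Mul(Add(41549, Mul(-1, Rational(-1, 33520))), Pow(Add(Pow(-27708, -1), 16315), -1)) = Mul(Add(41549, Rational(1, 33520)), Pow(Add(Rational(-1, 27708), 16315), -1)) = Mul(Rational(1392722481, 33520), Pow(Rational(452056019, 27708), -1)) = Mul(Rational(1392722481, 33520), Rational(27708, 452056019)) = Rational(9647388625887, 3788229439220)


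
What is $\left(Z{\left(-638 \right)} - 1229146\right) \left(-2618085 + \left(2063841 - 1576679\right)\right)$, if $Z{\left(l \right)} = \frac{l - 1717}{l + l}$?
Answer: $\frac{3342113936399543}{1276} \approx 2.6192 \cdot 10^{12}$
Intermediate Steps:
$Z{\left(l \right)} = \frac{-1717 + l}{2 l}$
$\left(Z{\left(-638 \right)} - 1229146\right) \left(-2618085 + \left(2063841 - 1576679\right)\right) = \left(\frac{-1717 - 638}{2 \left(-638\right)} - 1229146\right) \left(-2618085 + \left(2063841 - 1576679\right)\right) = \left(\frac{1}{2} \left(- \frac{1}{638}\right) \left(-2355\right) - 1229146\right) \left(-2618085 + 487162\right) = \left(\frac{2355}{1276} - 1229146\right) \left(-2130923\right) = \left(- \frac{1568387941}{1276}\right) \left(-2130923\right) = \frac{3342113936399543}{1276}$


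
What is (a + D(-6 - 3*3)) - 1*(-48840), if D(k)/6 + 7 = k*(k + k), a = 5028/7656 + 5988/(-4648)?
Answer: 9544470770/185339 ≈ 51497.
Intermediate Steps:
a = -117052/185339 (a = 5028*(1/7656) + 5988*(-1/4648) = 419/638 - 1497/1162 = -117052/185339 ≈ -0.63156)
D(k) = -42 + 12*k² (D(k) = -42 + 6*(k*(k + k)) = -42 + 6*(k*(2*k)) = -42 + 6*(2*k²) = -42 + 12*k²)
(a + D(-6 - 3*3)) - 1*(-48840) = (-117052/185339 + (-42 + 12*(-6 - 3*3)²)) - 1*(-48840) = (-117052/185339 + (-42 + 12*(-6 - 9)²)) + 48840 = (-117052/185339 + (-42 + 12*(-15)²)) + 48840 = (-117052/185339 + (-42 + 12*225)) + 48840 = (-117052/185339 + (-42 + 2700)) + 48840 = (-117052/185339 + 2658) + 48840 = 492514010/185339 + 48840 = 9544470770/185339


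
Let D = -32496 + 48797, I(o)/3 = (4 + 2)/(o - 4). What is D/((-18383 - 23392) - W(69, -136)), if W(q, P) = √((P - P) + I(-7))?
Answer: -2496905675/6398885631 + 16301*I*√22/6398885631 ≈ -0.39021 + 1.1949e-5*I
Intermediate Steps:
I(o) = 18/(-4 + o) (I(o) = 3*((4 + 2)/(o - 4)) = 3*(6/(-4 + o)) = 18/(-4 + o))
W(q, P) = 3*I*√22/11 (W(q, P) = √((P - P) + 18/(-4 - 7)) = √(0 + 18/(-11)) = √(0 + 18*(-1/11)) = √(0 - 18/11) = √(-18/11) = 3*I*√22/11)
D = 16301
D/((-18383 - 23392) - W(69, -136)) = 16301/((-18383 - 23392) - 3*I*√22/11) = 16301/(-41775 - 3*I*√22/11)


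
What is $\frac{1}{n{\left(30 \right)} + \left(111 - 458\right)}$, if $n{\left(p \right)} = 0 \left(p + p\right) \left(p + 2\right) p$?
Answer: $- \frac{1}{347} \approx -0.0028818$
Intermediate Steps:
$n{\left(p \right)} = 0$ ($n{\left(p \right)} = 0 \cdot 2 p \left(2 + p\right) p = 0 p = 0$)
$\frac{1}{n{\left(30 \right)} + \left(111 - 458\right)} = \frac{1}{0 + \left(111 - 458\right)} = \frac{1}{0 - 347} = \frac{1}{-347} = - \frac{1}{347}$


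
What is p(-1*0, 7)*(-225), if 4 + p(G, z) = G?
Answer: 900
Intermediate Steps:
p(G, z) = -4 + G
p(-1*0, 7)*(-225) = (-4 - 1*0)*(-225) = (-4 + 0)*(-225) = -4*(-225) = 900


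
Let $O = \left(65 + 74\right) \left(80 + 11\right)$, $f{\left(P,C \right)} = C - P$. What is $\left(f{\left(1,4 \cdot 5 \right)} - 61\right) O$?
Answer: $-531258$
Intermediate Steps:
$O = 12649$ ($O = 139 \cdot 91 = 12649$)
$\left(f{\left(1,4 \cdot 5 \right)} - 61\right) O = \left(\left(4 \cdot 5 - 1\right) - 61\right) 12649 = \left(\left(20 - 1\right) - 61\right) 12649 = \left(19 - 61\right) 12649 = \left(-42\right) 12649 = -531258$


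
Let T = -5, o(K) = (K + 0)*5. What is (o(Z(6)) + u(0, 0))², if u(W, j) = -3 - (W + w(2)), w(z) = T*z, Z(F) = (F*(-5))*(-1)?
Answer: 24649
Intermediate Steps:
Z(F) = 5*F (Z(F) = -5*F*(-1) = 5*F)
o(K) = 5*K (o(K) = K*5 = 5*K)
w(z) = -5*z
u(W, j) = 7 - W (u(W, j) = -3 - (W - 5*2) = -3 - (W - 10) = -3 - (-10 + W) = -3 + (10 - W) = 7 - W)
(o(Z(6)) + u(0, 0))² = (5*(5*6) + (7 - 1*0))² = (5*30 + (7 + 0))² = (150 + 7)² = 157² = 24649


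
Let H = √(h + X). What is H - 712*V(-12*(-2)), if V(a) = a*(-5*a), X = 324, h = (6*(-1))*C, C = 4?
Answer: 2050560 + 10*√3 ≈ 2.0506e+6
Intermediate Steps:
h = -24 (h = (6*(-1))*4 = -6*4 = -24)
V(a) = -5*a²
H = 10*√3 (H = √(-24 + 324) = √300 = 10*√3 ≈ 17.320)
H - 712*V(-12*(-2)) = 10*√3 - (-3560)*(-12*(-2))² = 10*√3 - (-3560)*24² = 10*√3 - (-3560)*576 = 10*√3 - 712*(-2880) = 10*√3 + 2050560 = 2050560 + 10*√3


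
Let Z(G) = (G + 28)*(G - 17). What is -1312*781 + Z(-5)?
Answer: -1025178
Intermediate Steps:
Z(G) = (-17 + G)*(28 + G) (Z(G) = (28 + G)*(-17 + G) = (-17 + G)*(28 + G))
-1312*781 + Z(-5) = -1312*781 + (-476 + (-5)**2 + 11*(-5)) = -1024672 + (-476 + 25 - 55) = -1024672 - 506 = -1025178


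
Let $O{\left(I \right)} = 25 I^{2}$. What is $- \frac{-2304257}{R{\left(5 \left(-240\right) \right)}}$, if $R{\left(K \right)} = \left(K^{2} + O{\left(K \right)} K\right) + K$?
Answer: $- \frac{2304257}{43198561200} \approx -5.3341 \cdot 10^{-5}$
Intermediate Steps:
$R{\left(K \right)} = K + K^{2} + 25 K^{3}$ ($R{\left(K \right)} = \left(K^{2} + 25 K^{2} K\right) + K = \left(K^{2} + 25 K^{3}\right) + K = K + K^{2} + 25 K^{3}$)
$- \frac{-2304257}{R{\left(5 \left(-240\right) \right)}} = - \frac{-2304257}{5 \left(-240\right) \left(1 + 5 \left(-240\right) + 25 \left(5 \left(-240\right)\right)^{2}\right)} = - \frac{-2304257}{\left(-1200\right) \left(1 - 1200 + 25 \left(-1200\right)^{2}\right)} = - \frac{-2304257}{\left(-1200\right) \left(1 - 1200 + 25 \cdot 1440000\right)} = - \frac{-2304257}{\left(-1200\right) \left(1 - 1200 + 36000000\right)} = - \frac{-2304257}{\left(-1200\right) 35998801} = - \frac{-2304257}{-43198561200} = - \frac{\left(-2304257\right) \left(-1\right)}{43198561200} = \left(-1\right) \frac{2304257}{43198561200} = - \frac{2304257}{43198561200}$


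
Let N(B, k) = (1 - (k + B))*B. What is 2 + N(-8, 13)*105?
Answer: 3362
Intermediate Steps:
N(B, k) = B*(1 - B - k) (N(B, k) = (1 - (B + k))*B = (1 + (-B - k))*B = (1 - B - k)*B = B*(1 - B - k))
2 + N(-8, 13)*105 = 2 - 8*(1 - 1*(-8) - 1*13)*105 = 2 - 8*(1 + 8 - 13)*105 = 2 - 8*(-4)*105 = 2 + 32*105 = 2 + 3360 = 3362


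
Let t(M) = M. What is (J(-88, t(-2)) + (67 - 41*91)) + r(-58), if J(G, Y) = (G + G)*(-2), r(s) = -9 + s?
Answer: -3379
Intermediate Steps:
J(G, Y) = -4*G (J(G, Y) = (2*G)*(-2) = -4*G)
(J(-88, t(-2)) + (67 - 41*91)) + r(-58) = (-4*(-88) + (67 - 41*91)) + (-9 - 58) = (352 + (67 - 3731)) - 67 = (352 - 3664) - 67 = -3312 - 67 = -3379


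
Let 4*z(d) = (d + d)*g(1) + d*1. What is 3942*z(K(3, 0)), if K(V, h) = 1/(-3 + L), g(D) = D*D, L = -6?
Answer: -657/2 ≈ -328.50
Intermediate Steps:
g(D) = D**2
K(V, h) = -1/9 (K(V, h) = 1/(-3 - 6) = 1/(-9) = -1/9)
z(d) = 3*d/4 (z(d) = ((d + d)*1**2 + d*1)/4 = ((2*d)*1 + d)/4 = (2*d + d)/4 = (3*d)/4 = 3*d/4)
3942*z(K(3, 0)) = 3942*((3/4)*(-1/9)) = 3942*(-1/12) = -657/2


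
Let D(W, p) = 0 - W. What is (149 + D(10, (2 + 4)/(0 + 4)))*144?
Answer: 20016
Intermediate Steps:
D(W, p) = -W
(149 + D(10, (2 + 4)/(0 + 4)))*144 = (149 - 1*10)*144 = (149 - 10)*144 = 139*144 = 20016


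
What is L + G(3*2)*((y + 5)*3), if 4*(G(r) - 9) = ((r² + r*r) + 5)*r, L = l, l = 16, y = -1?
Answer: 1510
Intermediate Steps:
L = 16
G(r) = 9 + r*(5 + 2*r²)/4 (G(r) = 9 + (((r² + r*r) + 5)*r)/4 = 9 + (((r² + r²) + 5)*r)/4 = 9 + ((2*r² + 5)*r)/4 = 9 + ((5 + 2*r²)*r)/4 = 9 + (r*(5 + 2*r²))/4 = 9 + r*(5 + 2*r²)/4)
L + G(3*2)*((y + 5)*3) = 16 + (9 + (3*2)³/2 + 5*(3*2)/4)*((-1 + 5)*3) = 16 + (9 + (½)*6³ + (5/4)*6)*(4*3) = 16 + (9 + (½)*216 + 15/2)*12 = 16 + (9 + 108 + 15/2)*12 = 16 + (249/2)*12 = 16 + 1494 = 1510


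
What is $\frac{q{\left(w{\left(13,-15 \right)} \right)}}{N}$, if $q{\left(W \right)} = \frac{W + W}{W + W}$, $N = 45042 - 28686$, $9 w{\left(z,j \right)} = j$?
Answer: $\frac{1}{16356} \approx 6.114 \cdot 10^{-5}$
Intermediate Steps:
$w{\left(z,j \right)} = \frac{j}{9}$
$N = 16356$ ($N = 45042 - 28686 = 16356$)
$q{\left(W \right)} = 1$ ($q{\left(W \right)} = \frac{2 W}{2 W} = 2 W \frac{1}{2 W} = 1$)
$\frac{q{\left(w{\left(13,-15 \right)} \right)}}{N} = 1 \cdot \frac{1}{16356} = \frac{1}{16356}$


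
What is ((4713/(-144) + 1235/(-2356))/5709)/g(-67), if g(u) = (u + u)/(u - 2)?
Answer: -1138063/379442976 ≈ -0.0029993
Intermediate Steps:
g(u) = 2*u/(-2 + u) (g(u) = (2*u)/(-2 + u) = 2*u/(-2 + u))
((4713/(-144) + 1235/(-2356))/5709)/g(-67) = ((4713/(-144) + 1235/(-2356))/5709)/((2*(-67)/(-2 - 67))) = ((4713*(-1/144) + 1235*(-1/2356))*(1/5709))/((2*(-67)/(-69))) = ((-1571/48 - 65/124)*(1/5709))/((2*(-67)*(-1/69))) = (-49481/1488*1/5709)/(134/69) = -49481/8494992*69/134 = -1138063/379442976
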